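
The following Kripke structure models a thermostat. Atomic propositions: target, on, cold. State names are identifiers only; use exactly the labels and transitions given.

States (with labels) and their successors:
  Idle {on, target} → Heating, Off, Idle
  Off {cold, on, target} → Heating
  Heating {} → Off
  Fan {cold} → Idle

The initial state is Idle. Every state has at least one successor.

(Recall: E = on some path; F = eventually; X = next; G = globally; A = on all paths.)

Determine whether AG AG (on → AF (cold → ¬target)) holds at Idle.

Satisfied

States satisfying AG (on → AF (cold → ¬target)): {Idle, Off, Heating, Fan}.
States satisfying AG AG (on → AF (cold → ¬target)): {Idle, Off, Heating, Fan}.
Every state reachable from Idle satisfies AG (on → AF (cold → ¬target)).
Idle ∈ Sat(AG AG (on → AF (cold → ¬target))).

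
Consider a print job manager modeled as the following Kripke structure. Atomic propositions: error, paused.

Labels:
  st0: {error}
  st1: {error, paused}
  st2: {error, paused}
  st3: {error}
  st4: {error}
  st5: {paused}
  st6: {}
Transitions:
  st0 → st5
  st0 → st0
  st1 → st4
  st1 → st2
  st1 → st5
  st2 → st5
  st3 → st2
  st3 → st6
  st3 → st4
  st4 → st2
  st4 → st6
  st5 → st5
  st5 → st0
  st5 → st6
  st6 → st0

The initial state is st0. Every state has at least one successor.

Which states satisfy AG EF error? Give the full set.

{st0, st1, st2, st3, st4, st5, st6}

States satisfying EF error: {st0, st1, st2, st3, st4, st5, st6}.
States satisfying AG EF error: {st0, st1, st2, st3, st4, st5, st6}.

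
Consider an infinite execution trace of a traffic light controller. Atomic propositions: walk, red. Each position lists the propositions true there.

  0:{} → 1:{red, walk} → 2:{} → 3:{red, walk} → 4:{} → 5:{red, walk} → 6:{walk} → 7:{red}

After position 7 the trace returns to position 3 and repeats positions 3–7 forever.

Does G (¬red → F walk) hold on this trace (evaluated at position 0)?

¬red → F walk holds at every position 0..7, and those are all positions ever visited, so G (¬red → F walk) holds.
Positions where ¬red holds: 0, 2, 4, 6.
Check F walk at each: 0→ok, 2→ok, 4→ok, 6→ok.

Holds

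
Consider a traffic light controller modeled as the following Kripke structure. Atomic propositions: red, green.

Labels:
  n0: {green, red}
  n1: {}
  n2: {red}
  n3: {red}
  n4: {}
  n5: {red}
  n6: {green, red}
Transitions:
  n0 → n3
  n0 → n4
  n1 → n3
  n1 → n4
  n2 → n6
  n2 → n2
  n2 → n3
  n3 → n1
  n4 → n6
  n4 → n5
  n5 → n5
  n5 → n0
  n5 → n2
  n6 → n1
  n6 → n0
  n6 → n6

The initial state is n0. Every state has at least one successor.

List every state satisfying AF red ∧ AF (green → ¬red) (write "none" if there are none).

{n0, n1, n2, n3, n4, n5}

States satisfying red: {n0, n2, n3, n5, n6}.
States satisfying AF red: {n0, n1, n2, n3, n4, n5, n6}.
States satisfying green → ¬red: {n1, n2, n3, n4, n5}.
States satisfying AF (green → ¬red): {n0, n1, n2, n3, n4, n5}.
States satisfying AF red ∧ AF (green → ¬red): {n0, n1, n2, n3, n4, n5}.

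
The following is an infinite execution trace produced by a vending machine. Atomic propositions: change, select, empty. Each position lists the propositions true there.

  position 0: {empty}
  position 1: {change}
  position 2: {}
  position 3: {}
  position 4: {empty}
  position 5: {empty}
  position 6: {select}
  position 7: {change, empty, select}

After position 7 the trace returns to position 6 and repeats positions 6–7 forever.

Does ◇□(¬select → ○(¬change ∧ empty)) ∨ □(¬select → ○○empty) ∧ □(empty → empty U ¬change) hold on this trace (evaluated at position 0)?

Satisfied

□(¬select → ○(¬change ∧ empty)) holds at position 6, which is reachable from 0, so ◇□(¬select → ○(¬change ∧ empty)) holds.
At position 0: ◇□(¬select → ○(¬change ∧ empty)) is true; □(¬select → ○○empty) ∧ □(empty → empty U ¬change) is false; so ◇□(¬select → ○(¬change ∧ empty)) ∨ □(¬select → ○○empty) ∧ □(empty → empty U ¬change) is true.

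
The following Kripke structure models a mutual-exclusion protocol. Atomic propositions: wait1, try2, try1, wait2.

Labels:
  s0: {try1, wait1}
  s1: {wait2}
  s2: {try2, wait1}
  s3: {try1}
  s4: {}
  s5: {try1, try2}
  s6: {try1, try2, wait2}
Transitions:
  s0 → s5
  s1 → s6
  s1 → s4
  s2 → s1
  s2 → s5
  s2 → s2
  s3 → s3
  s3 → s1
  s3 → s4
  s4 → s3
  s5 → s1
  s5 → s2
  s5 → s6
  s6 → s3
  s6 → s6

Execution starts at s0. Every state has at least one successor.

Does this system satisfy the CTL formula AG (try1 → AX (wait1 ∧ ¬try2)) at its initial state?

Does not hold

States satisfying try1 → AX (wait1 ∧ ¬try2): {s1, s2, s4}.
States satisfying AG (try1 → AX (wait1 ∧ ¬try2)): ∅.
s0 is reachable from s0 and violates try1 → AX (wait1 ∧ ¬try2), so AG fails at s0.
s0 ∉ Sat(AG (try1 → AX (wait1 ∧ ¬try2))).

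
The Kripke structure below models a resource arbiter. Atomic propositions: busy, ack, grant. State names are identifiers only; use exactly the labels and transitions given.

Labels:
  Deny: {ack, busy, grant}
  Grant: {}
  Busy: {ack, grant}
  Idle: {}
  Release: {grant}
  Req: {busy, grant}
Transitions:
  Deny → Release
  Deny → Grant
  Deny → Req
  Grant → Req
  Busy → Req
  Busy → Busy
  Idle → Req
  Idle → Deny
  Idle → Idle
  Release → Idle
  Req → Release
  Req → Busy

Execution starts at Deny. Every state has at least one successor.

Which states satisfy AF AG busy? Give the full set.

States satisfying AG busy: ∅.
States satisfying AF AG busy: ∅.

none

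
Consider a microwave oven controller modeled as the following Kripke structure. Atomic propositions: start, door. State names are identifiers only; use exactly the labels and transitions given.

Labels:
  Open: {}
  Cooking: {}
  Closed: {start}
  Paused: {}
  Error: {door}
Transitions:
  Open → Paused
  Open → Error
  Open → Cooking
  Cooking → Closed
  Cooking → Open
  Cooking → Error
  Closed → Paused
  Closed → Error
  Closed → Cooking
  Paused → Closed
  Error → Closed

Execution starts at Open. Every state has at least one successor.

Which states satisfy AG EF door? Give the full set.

States satisfying EF door: {Open, Cooking, Closed, Paused, Error}.
States satisfying AG EF door: {Open, Cooking, Closed, Paused, Error}.

{Open, Cooking, Closed, Paused, Error}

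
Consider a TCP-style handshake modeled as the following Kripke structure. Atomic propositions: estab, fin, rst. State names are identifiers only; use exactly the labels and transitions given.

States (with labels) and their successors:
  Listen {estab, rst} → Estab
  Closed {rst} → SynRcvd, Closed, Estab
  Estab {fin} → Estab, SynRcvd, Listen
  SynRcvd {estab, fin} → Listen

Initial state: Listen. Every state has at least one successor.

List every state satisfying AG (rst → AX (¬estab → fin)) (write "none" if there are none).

{Listen, Estab, SynRcvd}

States satisfying rst → AX (¬estab → fin): {Listen, Estab, SynRcvd}.
States satisfying AG (rst → AX (¬estab → fin)): {Listen, Estab, SynRcvd}.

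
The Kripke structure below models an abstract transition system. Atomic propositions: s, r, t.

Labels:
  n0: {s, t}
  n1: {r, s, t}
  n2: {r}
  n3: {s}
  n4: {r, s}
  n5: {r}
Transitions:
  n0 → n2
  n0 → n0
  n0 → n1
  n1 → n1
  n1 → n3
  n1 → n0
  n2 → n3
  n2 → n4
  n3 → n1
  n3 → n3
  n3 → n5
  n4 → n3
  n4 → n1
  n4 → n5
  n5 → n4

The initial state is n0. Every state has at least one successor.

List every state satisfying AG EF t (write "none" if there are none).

{n0, n1, n2, n3, n4, n5}

States satisfying EF t: {n0, n1, n2, n3, n4, n5}.
States satisfying AG EF t: {n0, n1, n2, n3, n4, n5}.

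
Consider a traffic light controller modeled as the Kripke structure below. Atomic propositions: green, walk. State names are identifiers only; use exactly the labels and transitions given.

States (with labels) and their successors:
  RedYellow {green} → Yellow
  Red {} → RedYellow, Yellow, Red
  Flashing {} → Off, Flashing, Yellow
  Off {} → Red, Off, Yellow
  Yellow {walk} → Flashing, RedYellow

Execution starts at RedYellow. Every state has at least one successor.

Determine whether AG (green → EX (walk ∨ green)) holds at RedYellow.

Holds

States satisfying green → EX (walk ∨ green): {RedYellow, Red, Flashing, Off, Yellow}.
States satisfying AG (green → EX (walk ∨ green)): {RedYellow, Red, Flashing, Off, Yellow}.
Every state reachable from RedYellow satisfies green → EX (walk ∨ green).
RedYellow ∈ Sat(AG (green → EX (walk ∨ green))).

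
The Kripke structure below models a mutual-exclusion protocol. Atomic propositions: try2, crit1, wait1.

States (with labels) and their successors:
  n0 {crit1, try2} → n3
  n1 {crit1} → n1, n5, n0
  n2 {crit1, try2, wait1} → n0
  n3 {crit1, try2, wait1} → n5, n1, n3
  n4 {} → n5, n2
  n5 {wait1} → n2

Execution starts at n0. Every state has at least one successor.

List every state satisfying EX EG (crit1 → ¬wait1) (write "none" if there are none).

States satisfying EG (crit1 → ¬wait1): {n1}.
States satisfying EX EG (crit1 → ¬wait1): {n1, n3}.

{n1, n3}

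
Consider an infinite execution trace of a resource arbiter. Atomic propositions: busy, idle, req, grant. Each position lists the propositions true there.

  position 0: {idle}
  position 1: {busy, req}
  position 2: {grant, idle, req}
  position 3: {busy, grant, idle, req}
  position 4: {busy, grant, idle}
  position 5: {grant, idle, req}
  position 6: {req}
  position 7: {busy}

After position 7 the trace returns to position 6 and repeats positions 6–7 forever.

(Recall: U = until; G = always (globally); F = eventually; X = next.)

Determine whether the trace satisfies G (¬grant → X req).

¬grant → X req must hold at every position from 0 onward. It fails at position 6, so G (¬grant → X req) is false.
Positions where ¬grant holds: 0, 1, 6, 7.
Check X req at each: 0→ok, 1→ok, 6→fails, 7→ok.

Does not hold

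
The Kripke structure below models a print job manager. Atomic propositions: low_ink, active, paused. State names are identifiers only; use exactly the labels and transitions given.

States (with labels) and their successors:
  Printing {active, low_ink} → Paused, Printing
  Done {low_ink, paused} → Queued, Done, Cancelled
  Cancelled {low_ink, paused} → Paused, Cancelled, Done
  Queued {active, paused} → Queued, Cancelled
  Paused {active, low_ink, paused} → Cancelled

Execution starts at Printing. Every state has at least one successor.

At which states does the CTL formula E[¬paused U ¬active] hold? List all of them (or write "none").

States satisfying ¬paused: {Printing}.
States satisfying ¬active: {Done, Cancelled}.
States satisfying E[¬paused U ¬active]: {Done, Cancelled}.

{Done, Cancelled}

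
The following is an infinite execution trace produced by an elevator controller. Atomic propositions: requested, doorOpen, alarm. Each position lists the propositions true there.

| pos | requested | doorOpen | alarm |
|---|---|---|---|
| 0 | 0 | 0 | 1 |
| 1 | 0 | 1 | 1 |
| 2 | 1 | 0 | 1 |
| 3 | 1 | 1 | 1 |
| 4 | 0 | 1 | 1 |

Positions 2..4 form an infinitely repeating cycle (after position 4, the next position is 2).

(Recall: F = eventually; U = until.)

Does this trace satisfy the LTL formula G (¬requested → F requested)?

¬requested → F requested holds at every position 0..4, and those are all positions ever visited, so G (¬requested → F requested) holds.
Positions where ¬requested holds: 0, 1, 4.
Check F requested at each: 0→ok, 1→ok, 4→ok.

Holds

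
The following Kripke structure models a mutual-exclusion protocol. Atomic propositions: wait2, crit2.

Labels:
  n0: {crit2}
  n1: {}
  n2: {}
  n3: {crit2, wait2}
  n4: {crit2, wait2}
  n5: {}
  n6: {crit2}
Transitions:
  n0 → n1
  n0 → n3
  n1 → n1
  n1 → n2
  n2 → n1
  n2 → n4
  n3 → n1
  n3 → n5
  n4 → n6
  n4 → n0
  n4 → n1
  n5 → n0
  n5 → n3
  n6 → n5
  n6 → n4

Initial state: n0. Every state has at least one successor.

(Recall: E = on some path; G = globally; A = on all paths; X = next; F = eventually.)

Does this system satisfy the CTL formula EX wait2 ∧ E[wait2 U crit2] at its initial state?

Yes

States satisfying wait2: {n3, n4}.
States satisfying EX wait2: {n0, n2, n5, n6}.
States satisfying crit2: {n0, n3, n4, n6}.
States satisfying E[wait2 U crit2]: {n0, n3, n4, n6}.
States satisfying EX wait2 ∧ E[wait2 U crit2]: {n0, n6}.
n0 ∈ Sat(EX wait2 ∧ E[wait2 U crit2]).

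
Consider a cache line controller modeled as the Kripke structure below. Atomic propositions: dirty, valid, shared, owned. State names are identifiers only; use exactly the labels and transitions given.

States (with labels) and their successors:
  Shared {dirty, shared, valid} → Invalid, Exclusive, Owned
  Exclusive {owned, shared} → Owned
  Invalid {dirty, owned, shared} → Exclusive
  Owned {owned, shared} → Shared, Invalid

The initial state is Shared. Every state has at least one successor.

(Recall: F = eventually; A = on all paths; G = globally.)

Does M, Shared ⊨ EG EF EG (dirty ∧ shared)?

States satisfying EF EG (dirty ∧ shared): ∅.
States satisfying EG EF EG (dirty ∧ shared): ∅.
No suitable path/successor from Shared witnesses the formula.
Shared ∉ Sat(EG EF EG (dirty ∧ shared)).

No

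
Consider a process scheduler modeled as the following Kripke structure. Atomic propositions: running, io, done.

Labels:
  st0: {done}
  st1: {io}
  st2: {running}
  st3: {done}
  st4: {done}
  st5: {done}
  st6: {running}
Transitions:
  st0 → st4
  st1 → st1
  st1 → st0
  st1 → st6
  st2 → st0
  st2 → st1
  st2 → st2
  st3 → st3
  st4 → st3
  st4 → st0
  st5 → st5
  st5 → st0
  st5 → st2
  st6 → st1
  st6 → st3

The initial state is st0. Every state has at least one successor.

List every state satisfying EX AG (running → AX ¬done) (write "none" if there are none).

States satisfying AG (running → AX ¬done): {st0, st3, st4}.
States satisfying EX AG (running → AX ¬done): {st0, st1, st2, st3, st4, st5, st6}.

{st0, st1, st2, st3, st4, st5, st6}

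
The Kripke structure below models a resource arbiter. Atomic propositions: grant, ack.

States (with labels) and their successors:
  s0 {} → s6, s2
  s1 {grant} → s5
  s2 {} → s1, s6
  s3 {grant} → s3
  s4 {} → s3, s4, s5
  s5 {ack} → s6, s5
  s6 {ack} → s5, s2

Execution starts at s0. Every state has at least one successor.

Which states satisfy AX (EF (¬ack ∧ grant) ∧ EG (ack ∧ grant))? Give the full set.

States satisfying EF (¬ack ∧ grant) ∧ EG (ack ∧ grant): ∅.
States satisfying AX (EF (¬ack ∧ grant) ∧ EG (ack ∧ grant)): ∅.

none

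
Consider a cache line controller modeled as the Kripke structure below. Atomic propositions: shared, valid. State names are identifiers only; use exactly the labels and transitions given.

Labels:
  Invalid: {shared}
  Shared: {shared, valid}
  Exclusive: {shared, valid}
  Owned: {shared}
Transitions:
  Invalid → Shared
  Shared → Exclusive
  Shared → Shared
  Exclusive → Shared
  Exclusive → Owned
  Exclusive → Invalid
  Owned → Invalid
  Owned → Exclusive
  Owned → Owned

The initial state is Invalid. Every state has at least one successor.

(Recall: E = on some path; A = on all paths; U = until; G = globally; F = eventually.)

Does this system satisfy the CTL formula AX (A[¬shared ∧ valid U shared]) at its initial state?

States satisfying A[¬shared ∧ valid U shared]: {Invalid, Shared, Exclusive, Owned}.
States satisfying AX (A[¬shared ∧ valid U shared]): {Invalid, Shared, Exclusive, Owned}.
Invalid ∈ Sat(AX (A[¬shared ∧ valid U shared])).

Holds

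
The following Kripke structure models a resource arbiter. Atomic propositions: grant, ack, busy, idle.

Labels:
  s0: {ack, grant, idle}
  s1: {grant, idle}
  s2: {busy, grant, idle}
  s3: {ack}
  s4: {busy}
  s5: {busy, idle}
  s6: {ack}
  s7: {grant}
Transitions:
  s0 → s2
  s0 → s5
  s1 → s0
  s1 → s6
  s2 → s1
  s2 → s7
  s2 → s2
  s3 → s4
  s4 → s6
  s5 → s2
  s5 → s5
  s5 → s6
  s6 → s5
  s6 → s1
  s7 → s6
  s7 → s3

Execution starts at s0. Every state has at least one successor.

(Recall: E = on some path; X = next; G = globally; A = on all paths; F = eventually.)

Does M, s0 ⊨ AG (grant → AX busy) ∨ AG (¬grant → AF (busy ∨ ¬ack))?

States satisfying grant → AX busy: {s0, s3, s4, s5, s6}.
States satisfying AG (grant → AX busy): ∅.
States satisfying ¬grant → AF (busy ∨ ¬ack): {s0, s1, s2, s3, s4, s5, s6, s7}.
States satisfying AG (¬grant → AF (busy ∨ ¬ack)): {s0, s1, s2, s3, s4, s5, s6, s7}.
States satisfying AG (grant → AX busy) ∨ AG (¬grant → AF (busy ∨ ¬ack)): {s0, s1, s2, s3, s4, s5, s6, s7}.
s0 ∈ Sat(AG (grant → AX busy) ∨ AG (¬grant → AF (busy ∨ ¬ack))).

Satisfied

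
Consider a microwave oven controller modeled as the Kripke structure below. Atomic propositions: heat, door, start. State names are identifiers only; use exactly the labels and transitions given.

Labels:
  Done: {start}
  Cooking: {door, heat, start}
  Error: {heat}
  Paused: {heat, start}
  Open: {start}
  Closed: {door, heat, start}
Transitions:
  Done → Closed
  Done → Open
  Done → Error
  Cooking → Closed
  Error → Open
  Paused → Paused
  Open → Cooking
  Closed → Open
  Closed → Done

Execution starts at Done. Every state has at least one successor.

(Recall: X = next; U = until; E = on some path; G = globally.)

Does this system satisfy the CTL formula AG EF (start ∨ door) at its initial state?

States satisfying EF (start ∨ door): {Done, Cooking, Error, Paused, Open, Closed}.
States satisfying AG EF (start ∨ door): {Done, Cooking, Error, Paused, Open, Closed}.
Every state reachable from Done satisfies EF (start ∨ door).
Done ∈ Sat(AG EF (start ∨ door)).

Holds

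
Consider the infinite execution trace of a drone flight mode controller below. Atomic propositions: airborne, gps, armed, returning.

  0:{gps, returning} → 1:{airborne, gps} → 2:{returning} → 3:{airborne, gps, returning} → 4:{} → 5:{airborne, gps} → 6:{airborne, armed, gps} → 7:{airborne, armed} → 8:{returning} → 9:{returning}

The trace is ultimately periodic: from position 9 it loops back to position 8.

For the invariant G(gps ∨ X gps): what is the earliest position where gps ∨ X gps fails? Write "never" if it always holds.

7

Check gps ∨ X gps at each position in order: 0 ✓, 1 ✓, 2 ✓, 3 ✓, 4 ✓, 5 ✓, 6 ✓.
At position 7 the labels are {airborne, armed} and the next position 8 has {returning}, so gps ∨ X gps is false there. This is the first violation.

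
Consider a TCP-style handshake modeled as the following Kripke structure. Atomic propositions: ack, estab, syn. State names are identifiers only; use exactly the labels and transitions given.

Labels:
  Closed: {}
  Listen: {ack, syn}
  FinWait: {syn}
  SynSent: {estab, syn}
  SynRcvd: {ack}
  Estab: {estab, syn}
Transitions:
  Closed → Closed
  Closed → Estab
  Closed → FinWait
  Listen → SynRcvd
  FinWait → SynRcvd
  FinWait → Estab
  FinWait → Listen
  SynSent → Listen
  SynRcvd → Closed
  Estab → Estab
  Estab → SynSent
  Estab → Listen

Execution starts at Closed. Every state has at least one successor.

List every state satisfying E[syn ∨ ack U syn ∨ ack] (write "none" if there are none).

States satisfying syn ∨ ack: {Listen, FinWait, SynSent, SynRcvd, Estab}.
States satisfying E[syn ∨ ack U syn ∨ ack]: {Listen, FinWait, SynSent, SynRcvd, Estab}.

{Listen, FinWait, SynSent, SynRcvd, Estab}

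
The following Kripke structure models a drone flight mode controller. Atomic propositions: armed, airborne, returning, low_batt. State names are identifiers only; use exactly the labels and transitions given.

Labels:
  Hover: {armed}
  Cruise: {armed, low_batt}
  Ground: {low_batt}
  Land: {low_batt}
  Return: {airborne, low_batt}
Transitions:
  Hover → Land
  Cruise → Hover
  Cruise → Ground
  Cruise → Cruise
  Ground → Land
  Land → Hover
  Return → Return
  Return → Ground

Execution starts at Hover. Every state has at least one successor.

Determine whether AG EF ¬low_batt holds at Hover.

Holds

States satisfying EF ¬low_batt: {Hover, Cruise, Ground, Land, Return}.
States satisfying AG EF ¬low_batt: {Hover, Cruise, Ground, Land, Return}.
Every state reachable from Hover satisfies EF ¬low_batt.
Hover ∈ Sat(AG EF ¬low_batt).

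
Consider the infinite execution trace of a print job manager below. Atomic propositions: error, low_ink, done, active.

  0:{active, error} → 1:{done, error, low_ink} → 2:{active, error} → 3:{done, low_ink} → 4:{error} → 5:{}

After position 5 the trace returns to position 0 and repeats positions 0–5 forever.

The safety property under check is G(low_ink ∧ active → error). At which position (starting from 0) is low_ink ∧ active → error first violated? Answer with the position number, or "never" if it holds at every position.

low_ink ∧ active → error holds at every position 0..5, and those are all the positions the trace ever visits, so the invariant G(low_ink ∧ active → error) is never violated.

never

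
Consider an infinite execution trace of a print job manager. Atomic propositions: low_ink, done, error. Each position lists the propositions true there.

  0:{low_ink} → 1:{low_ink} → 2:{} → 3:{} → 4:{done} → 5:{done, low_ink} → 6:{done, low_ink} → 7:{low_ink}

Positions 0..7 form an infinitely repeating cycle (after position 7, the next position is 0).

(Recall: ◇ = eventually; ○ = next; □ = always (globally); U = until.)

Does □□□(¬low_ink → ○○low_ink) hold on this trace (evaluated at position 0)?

Does not hold

□□(¬low_ink → ○○low_ink) must hold at every position from 0 onward. It fails at position 0, so □□□(¬low_ink → ○○low_ink) is false.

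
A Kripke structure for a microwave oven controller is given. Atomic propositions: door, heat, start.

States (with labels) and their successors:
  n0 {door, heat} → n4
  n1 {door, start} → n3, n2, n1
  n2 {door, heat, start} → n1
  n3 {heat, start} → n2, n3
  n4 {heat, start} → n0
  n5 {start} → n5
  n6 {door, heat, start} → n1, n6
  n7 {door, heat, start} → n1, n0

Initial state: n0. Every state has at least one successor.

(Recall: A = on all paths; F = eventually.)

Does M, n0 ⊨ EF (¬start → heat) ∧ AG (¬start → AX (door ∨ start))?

States satisfying ¬start → heat: {n0, n1, n2, n3, n4, n5, n6, n7}.
States satisfying EF (¬start → heat): {n0, n1, n2, n3, n4, n5, n6, n7}.
States satisfying ¬start → AX (door ∨ start): {n0, n1, n2, n3, n4, n5, n6, n7}.
States satisfying AG (¬start → AX (door ∨ start)): {n0, n1, n2, n3, n4, n5, n6, n7}.
States satisfying EF (¬start → heat) ∧ AG (¬start → AX (door ∨ start)): {n0, n1, n2, n3, n4, n5, n6, n7}.
n0 ∈ Sat(EF (¬start → heat) ∧ AG (¬start → AX (door ∨ start))).

Satisfied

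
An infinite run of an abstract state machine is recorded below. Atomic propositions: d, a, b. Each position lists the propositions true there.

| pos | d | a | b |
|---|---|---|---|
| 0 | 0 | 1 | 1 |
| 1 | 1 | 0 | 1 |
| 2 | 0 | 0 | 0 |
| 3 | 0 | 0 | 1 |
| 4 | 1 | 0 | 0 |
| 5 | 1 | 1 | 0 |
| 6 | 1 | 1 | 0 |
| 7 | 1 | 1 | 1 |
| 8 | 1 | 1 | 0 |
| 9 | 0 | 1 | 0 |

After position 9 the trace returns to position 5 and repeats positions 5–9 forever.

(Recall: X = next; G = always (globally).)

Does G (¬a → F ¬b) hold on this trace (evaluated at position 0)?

¬a → F ¬b holds at every position 0..9, and those are all positions ever visited, so G (¬a → F ¬b) holds.
Positions where ¬a holds: 1, 2, 3, 4.
Check F ¬b at each: 1→ok, 2→ok, 3→ok, 4→ok.

Yes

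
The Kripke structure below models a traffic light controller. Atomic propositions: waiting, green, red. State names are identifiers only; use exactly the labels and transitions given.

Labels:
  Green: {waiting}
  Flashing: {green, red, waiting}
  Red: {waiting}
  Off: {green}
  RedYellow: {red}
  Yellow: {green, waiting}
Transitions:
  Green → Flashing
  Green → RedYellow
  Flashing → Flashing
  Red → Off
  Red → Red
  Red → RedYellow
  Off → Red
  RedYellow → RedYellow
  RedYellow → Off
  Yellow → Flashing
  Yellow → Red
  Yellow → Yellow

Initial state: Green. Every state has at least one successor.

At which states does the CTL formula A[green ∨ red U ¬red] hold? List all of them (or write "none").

States satisfying green ∨ red: {Flashing, Off, RedYellow, Yellow}.
States satisfying ¬red: {Green, Red, Off, Yellow}.
States satisfying A[green ∨ red U ¬red]: {Green, Red, Off, Yellow}.

{Green, Red, Off, Yellow}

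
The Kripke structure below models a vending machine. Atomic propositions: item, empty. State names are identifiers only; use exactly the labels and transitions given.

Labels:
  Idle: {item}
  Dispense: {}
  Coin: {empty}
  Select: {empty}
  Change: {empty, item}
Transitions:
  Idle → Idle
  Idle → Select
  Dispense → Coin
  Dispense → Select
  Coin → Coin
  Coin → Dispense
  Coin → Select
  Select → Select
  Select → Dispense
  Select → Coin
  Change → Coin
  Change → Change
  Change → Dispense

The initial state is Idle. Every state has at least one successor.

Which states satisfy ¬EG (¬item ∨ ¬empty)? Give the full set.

{Change}

States satisfying ¬item ∨ ¬empty: {Idle, Dispense, Coin, Select}.
States satisfying EG (¬item ∨ ¬empty): {Idle, Dispense, Coin, Select}.
States satisfying ¬EG (¬item ∨ ¬empty): {Change}.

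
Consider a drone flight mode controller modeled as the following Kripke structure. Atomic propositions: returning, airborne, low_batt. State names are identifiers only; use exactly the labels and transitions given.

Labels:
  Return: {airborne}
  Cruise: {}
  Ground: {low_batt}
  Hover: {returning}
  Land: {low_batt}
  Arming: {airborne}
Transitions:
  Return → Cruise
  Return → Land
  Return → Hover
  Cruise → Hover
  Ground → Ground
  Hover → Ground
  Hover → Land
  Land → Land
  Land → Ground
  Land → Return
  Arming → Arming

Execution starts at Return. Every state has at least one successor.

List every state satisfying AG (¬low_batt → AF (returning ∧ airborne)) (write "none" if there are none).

{Ground}

States satisfying ¬low_batt → AF (returning ∧ airborne): {Ground, Land}.
States satisfying AG (¬low_batt → AF (returning ∧ airborne)): {Ground}.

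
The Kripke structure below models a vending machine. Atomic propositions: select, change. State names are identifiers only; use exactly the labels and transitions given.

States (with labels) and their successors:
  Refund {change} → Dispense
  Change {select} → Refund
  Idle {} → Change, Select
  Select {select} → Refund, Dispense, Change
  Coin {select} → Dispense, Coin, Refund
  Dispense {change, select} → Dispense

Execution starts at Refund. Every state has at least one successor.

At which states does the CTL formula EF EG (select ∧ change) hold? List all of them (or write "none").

States satisfying EG (select ∧ change): {Dispense}.
States satisfying EF EG (select ∧ change): {Refund, Change, Idle, Select, Coin, Dispense}.

{Refund, Change, Idle, Select, Coin, Dispense}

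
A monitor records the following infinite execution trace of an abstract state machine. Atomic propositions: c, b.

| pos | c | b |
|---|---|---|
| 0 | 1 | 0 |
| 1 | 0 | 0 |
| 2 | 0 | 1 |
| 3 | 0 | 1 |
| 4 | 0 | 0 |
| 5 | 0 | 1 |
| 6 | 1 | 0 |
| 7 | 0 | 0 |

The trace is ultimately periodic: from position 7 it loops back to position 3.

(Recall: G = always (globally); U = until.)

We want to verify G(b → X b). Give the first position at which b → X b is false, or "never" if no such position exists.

Check b → X b at each position in order: 0 ✓, 1 ✓, 2 ✓.
At position 3 the labels are {b} and the next position 4 has {}, so b → X b is false there. This is the first violation.

3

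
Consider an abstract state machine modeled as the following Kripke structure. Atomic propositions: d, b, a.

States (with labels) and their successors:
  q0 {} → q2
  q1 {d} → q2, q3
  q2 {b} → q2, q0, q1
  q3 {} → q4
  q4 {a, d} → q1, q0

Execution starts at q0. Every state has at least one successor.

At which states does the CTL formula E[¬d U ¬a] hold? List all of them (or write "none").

States satisfying ¬d: {q0, q2, q3}.
States satisfying ¬a: {q0, q1, q2, q3}.
States satisfying E[¬d U ¬a]: {q0, q1, q2, q3}.

{q0, q1, q2, q3}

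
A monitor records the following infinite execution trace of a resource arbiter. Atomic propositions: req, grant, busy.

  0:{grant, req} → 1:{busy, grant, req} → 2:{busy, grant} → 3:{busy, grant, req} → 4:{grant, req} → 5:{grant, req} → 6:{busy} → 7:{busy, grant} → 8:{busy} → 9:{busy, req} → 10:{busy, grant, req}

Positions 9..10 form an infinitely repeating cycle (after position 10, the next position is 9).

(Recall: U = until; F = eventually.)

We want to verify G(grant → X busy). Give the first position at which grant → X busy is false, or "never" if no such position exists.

3

Check grant → X busy at each position in order: 0 ✓, 1 ✓, 2 ✓.
At position 3 the labels are {busy, grant, req} and the next position 4 has {grant, req}, so grant → X busy is false there. This is the first violation.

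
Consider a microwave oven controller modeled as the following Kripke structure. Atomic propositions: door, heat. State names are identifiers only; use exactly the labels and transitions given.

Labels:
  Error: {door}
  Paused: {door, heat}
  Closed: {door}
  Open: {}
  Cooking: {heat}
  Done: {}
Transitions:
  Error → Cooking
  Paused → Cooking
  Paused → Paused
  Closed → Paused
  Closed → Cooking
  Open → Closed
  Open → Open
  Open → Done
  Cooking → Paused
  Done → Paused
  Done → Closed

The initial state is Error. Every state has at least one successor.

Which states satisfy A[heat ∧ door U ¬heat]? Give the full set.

{Error, Closed, Open, Done}

States satisfying heat ∧ door: {Paused}.
States satisfying ¬heat: {Error, Closed, Open, Done}.
States satisfying A[heat ∧ door U ¬heat]: {Error, Closed, Open, Done}.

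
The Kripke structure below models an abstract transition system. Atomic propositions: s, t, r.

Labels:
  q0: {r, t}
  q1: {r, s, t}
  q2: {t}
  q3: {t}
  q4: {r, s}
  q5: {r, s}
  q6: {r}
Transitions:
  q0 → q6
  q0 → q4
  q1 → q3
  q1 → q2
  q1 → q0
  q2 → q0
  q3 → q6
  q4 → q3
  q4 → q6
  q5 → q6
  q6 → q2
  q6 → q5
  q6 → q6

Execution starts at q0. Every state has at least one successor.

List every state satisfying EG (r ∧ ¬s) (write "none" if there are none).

{q0, q6}

States satisfying r ∧ ¬s: {q0, q6}.
States satisfying EG (r ∧ ¬s): {q0, q6}.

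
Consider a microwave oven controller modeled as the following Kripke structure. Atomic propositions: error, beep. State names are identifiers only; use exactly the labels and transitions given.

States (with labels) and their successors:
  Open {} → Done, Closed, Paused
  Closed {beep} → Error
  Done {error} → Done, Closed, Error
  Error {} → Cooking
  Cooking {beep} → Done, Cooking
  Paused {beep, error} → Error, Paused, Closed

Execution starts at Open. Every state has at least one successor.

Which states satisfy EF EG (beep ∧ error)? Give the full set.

States satisfying EG (beep ∧ error): {Paused}.
States satisfying EF EG (beep ∧ error): {Open, Paused}.

{Open, Paused}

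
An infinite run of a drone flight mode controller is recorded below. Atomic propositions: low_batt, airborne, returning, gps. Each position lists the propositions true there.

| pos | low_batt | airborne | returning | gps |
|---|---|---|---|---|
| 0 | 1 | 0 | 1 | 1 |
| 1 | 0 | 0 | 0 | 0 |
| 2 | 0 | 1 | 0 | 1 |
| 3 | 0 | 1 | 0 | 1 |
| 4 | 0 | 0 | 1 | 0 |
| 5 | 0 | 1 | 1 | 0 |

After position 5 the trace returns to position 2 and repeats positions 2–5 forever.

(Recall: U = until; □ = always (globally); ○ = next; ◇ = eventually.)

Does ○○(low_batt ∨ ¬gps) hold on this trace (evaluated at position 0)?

Does not hold

The position after 0 is 1; ○(low_batt ∨ ¬gps) is false there.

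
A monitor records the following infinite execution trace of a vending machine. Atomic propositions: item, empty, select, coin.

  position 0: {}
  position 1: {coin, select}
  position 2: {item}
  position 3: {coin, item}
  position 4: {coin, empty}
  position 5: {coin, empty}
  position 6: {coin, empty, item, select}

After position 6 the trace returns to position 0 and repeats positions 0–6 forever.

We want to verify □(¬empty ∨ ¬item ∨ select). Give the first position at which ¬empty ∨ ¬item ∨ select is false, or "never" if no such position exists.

¬empty ∨ ¬item ∨ select holds at every position 0..6, and those are all the positions the trace ever visits, so the invariant □(¬empty ∨ ¬item ∨ select) is never violated.

never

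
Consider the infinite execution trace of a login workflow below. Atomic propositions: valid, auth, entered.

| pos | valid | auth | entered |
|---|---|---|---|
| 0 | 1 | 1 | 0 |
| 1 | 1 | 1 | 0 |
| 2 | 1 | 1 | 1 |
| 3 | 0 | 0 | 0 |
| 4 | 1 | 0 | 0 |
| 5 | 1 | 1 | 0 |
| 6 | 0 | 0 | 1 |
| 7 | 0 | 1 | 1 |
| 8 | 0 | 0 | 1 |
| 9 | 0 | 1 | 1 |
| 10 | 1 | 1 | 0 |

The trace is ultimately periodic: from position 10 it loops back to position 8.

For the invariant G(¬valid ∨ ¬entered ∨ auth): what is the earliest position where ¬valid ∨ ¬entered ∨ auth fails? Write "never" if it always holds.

¬valid ∨ ¬entered ∨ auth holds at every position 0..10, and those are all the positions the trace ever visits, so the invariant G(¬valid ∨ ¬entered ∨ auth) is never violated.

never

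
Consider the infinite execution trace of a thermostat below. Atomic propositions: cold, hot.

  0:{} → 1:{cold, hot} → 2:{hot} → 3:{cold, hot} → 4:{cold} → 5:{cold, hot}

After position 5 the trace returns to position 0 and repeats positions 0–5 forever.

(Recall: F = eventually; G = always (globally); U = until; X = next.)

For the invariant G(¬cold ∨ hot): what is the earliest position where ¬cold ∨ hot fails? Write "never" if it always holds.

Check ¬cold ∨ hot at each position in order: 0 ✓, 1 ✓, 2 ✓, 3 ✓.
At position 4 the labels are {cold}, so ¬cold ∨ hot is false there. This is the first violation.

4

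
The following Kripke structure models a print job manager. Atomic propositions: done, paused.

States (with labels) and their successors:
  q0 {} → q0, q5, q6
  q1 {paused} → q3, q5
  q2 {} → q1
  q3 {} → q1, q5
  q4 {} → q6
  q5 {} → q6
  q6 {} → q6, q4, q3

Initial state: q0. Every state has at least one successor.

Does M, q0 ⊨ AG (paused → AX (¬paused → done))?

States satisfying paused → AX (¬paused → done): {q0, q2, q3, q4, q5, q6}.
States satisfying AG (paused → AX (¬paused → done)): ∅.
q1 is reachable from q0 and violates paused → AX (¬paused → done), so AG fails at q0.
q0 ∉ Sat(AG (paused → AX (¬paused → done))).

Does not hold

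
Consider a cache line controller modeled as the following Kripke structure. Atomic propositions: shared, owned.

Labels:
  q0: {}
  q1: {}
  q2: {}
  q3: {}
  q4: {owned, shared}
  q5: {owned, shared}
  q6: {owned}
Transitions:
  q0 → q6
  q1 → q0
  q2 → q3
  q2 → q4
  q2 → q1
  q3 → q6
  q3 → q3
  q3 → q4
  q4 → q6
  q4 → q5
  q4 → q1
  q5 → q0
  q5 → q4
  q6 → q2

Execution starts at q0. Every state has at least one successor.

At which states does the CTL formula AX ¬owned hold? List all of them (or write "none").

{q1, q6}

States satisfying ¬owned: {q0, q1, q2, q3}.
States satisfying AX ¬owned: {q1, q6}.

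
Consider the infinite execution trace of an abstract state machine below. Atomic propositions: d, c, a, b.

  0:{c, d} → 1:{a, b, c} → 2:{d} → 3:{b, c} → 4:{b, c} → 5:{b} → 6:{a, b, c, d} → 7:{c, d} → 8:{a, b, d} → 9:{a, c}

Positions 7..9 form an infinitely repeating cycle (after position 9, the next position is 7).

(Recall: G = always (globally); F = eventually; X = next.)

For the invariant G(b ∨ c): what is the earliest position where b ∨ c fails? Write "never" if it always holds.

2

Check b ∨ c at each position in order: 0 ✓, 1 ✓.
At position 2 the labels are {d}, so b ∨ c is false there. This is the first violation.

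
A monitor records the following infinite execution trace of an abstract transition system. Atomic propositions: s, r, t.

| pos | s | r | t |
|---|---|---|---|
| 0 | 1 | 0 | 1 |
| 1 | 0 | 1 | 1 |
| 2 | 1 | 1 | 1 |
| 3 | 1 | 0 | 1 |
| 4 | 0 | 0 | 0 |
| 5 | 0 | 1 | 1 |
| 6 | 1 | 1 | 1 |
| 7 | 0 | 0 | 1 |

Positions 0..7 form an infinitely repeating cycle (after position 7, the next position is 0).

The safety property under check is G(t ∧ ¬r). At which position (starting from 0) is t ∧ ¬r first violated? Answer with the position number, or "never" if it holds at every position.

1

Check t ∧ ¬r at each position in order: 0 ✓.
At position 1 the labels are {r, t}, so t ∧ ¬r is false there. This is the first violation.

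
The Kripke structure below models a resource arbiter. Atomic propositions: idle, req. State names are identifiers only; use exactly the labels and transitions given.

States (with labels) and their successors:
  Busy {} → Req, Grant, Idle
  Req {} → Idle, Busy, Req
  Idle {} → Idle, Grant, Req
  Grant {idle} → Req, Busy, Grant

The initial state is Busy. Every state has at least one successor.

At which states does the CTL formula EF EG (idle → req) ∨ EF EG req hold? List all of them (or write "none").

{Busy, Req, Idle, Grant}

States satisfying EG (idle → req): {Busy, Req, Idle}.
States satisfying EF EG (idle → req): {Busy, Req, Idle, Grant}.
States satisfying EG req: ∅.
States satisfying EF EG req: ∅.
States satisfying EF EG (idle → req) ∨ EF EG req: {Busy, Req, Idle, Grant}.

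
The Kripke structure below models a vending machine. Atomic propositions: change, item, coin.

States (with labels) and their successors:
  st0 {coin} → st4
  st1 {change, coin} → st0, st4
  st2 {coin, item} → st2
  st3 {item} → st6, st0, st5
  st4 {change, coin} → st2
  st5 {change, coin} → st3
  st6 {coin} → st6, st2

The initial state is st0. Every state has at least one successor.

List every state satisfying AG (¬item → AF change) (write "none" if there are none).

States satisfying ¬item → AF change: {st0, st1, st2, st3, st4, st5}.
States satisfying AG (¬item → AF change): {st0, st1, st2, st4}.

{st0, st1, st2, st4}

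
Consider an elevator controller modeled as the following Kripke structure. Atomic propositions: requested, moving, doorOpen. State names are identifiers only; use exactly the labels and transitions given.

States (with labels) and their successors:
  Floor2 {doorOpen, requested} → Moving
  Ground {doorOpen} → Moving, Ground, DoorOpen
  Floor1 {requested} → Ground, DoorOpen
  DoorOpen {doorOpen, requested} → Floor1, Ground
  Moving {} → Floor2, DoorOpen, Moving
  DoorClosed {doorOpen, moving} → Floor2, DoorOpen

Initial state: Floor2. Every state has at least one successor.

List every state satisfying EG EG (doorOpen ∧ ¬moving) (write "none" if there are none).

{Ground, DoorOpen}

States satisfying EG (doorOpen ∧ ¬moving): {Ground, DoorOpen}.
States satisfying EG EG (doorOpen ∧ ¬moving): {Ground, DoorOpen}.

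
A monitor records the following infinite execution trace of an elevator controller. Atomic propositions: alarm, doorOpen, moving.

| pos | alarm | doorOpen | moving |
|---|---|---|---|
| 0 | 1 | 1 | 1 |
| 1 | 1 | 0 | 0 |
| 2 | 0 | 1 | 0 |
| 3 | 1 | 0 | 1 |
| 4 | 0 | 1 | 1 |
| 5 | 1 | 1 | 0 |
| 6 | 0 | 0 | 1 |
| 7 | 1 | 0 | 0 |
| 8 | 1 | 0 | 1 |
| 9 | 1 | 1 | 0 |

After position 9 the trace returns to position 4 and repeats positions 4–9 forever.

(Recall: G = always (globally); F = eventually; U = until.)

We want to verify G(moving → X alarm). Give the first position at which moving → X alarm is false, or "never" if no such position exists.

Check moving → X alarm at each position in order: 0 ✓, 1 ✓, 2 ✓.
At position 3 the labels are {alarm, moving} and the next position 4 has {doorOpen, moving}, so moving → X alarm is false there. This is the first violation.

3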